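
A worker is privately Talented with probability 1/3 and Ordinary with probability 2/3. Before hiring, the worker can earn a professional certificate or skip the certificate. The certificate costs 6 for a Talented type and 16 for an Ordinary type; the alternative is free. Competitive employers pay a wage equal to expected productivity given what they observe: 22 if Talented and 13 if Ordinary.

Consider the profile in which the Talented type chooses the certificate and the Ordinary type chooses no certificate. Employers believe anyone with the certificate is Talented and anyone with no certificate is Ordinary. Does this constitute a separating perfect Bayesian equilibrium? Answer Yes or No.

Yes

Under these beliefs, the certificate earns wage 22 and no certificate earns wage 13.
Talented: the certificate nets 22 − 6 = 16; no certificate nets 13. Talented prefers the certificate.
Ordinary: the certificate nets 22 − 16 = 6; no certificate nets 13. Ordinary prefers no certificate.
Neither type deviates, so the separating profile is an equilibrium.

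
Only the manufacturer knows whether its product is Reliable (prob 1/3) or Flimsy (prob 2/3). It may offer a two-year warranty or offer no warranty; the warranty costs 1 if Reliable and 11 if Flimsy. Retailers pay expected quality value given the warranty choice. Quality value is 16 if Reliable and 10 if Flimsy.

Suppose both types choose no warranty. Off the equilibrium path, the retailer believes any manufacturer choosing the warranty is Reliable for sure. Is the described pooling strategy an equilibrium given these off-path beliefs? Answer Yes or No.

No

On path, the retailer holds the prior and pays 1/3·16 + 2/3·10 = 12. Off path (the warranty), believing Reliable, it pays 16.
Reliable: no warranty nets 12; the warranty nets 16 − 1 = 15. Reliable would deviate.
Flimsy: no warranty nets 12; the warranty nets 16 − 11 = 5. Flimsy stays.
A type deviates, so pooling fails.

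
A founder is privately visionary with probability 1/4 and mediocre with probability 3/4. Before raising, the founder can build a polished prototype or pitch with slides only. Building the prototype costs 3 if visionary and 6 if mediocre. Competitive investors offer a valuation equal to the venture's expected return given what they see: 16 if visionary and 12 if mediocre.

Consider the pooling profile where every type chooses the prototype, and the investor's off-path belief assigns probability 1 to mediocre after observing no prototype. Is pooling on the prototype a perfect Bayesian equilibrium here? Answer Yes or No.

No

On path, the investor holds the prior and pays 1/4·16 + 3/4·12 = 13. Off path (no prototype), believing mediocre, it pays 12.
visionary: the prototype nets 13 − 3 = 10; no prototype nets 12. visionary would deviate.
mediocre: the prototype nets 13 − 6 = 7; no prototype nets 12. mediocre would deviate.
A type deviates, so pooling fails.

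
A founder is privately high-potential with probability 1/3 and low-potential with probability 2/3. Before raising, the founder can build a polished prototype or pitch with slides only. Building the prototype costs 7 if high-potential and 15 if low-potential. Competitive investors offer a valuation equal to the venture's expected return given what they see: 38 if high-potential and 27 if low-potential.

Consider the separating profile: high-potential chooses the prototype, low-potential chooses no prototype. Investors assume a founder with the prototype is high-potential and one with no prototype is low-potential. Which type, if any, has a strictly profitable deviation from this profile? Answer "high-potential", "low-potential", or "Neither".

The prototype pays 38; no prototype pays 27.
high-potential: assigned the prototype, nets 38 − 7 = 31; deviating to no prototype nets 27.
low-potential: assigned no prototype, nets 27; deviating to the prototype nets 38 − 15 = 23.
Both types strictly prefer their assigned action; no profitable deviation.

Neither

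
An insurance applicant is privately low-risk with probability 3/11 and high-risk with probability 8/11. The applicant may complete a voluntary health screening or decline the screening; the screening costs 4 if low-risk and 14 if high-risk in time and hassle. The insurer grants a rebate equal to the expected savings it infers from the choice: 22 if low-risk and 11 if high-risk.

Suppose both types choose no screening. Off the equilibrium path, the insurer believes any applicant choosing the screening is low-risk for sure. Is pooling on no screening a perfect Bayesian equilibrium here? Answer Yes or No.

No

On path, the insurer holds the prior and pays 3/11·22 + 8/11·11 = 14. Off path (the screening), believing low-risk, it pays 22.
low-risk: no screening nets 14; the screening nets 22 − 4 = 18. low-risk would deviate.
high-risk: no screening nets 14; the screening nets 22 − 14 = 8. high-risk stays.
A type deviates, so pooling fails.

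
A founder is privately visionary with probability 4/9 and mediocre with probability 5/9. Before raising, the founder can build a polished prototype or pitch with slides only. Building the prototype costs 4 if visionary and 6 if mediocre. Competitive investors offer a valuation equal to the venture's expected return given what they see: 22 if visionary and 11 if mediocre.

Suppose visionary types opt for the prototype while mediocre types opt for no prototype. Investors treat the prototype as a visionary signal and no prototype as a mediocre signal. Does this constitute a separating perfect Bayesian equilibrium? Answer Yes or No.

No

Under these beliefs, the prototype earns valuation 22 and no prototype earns valuation 11.
visionary: the prototype nets 22 − 4 = 18; no prototype nets 11. visionary prefers the prototype.
mediocre: the prototype nets 22 − 6 = 16; no prototype nets 11. mediocre would deviate to the prototype.
mediocre has a profitable deviation, so the profile is not an equilibrium.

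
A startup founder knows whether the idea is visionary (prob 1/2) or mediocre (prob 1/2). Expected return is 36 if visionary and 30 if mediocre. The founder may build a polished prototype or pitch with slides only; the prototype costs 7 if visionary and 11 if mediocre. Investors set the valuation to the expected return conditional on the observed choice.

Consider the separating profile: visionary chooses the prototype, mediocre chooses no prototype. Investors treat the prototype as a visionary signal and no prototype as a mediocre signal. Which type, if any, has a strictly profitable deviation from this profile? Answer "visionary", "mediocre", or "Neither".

The prototype pays 36; no prototype pays 30.
visionary: assigned the prototype, nets 36 − 7 = 29; deviating to no prototype nets 30.
mediocre: assigned no prototype, nets 30; deviating to the prototype nets 36 − 11 = 25.
The visionary type gains 1 by deviating.

visionary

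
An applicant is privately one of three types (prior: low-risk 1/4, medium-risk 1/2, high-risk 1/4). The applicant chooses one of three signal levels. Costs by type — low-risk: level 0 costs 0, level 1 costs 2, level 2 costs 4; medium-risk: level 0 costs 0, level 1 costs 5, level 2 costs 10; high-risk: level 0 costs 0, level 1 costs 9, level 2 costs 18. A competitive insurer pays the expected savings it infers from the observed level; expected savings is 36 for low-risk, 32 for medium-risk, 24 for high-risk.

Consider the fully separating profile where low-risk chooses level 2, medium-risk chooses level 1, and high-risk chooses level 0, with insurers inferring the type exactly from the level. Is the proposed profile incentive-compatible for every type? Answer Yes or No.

Yes

Separating rebates: level 2 → 36, level 1 → 32, level 0 → 24.
low-risk (assigned level 2): level 0: 24 − 0 = 24; level 1: 32 − 2 = 30; level 2: 36 − 4 = 32. low-risk stays.
medium-risk (assigned level 1): level 0: 24 − 0 = 24; level 1: 32 − 5 = 27; level 2: 36 − 10 = 26. medium-risk stays.
high-risk (assigned level 0): level 0: 24 − 0 = 24; level 1: 32 − 9 = 23; level 2: 36 − 18 = 18. high-risk stays.
Every type prefers its assigned level; separation holds.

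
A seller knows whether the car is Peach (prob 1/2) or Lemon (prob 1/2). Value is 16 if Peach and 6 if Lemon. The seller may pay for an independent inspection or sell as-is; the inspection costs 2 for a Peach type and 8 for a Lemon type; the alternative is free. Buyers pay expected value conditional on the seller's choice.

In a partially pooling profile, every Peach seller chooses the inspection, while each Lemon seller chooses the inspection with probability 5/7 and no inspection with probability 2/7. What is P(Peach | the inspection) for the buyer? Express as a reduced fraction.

7/12

P(the inspection) = (1/2)·1 + (1/2)·(5/7) = 6/7.
By Bayes' rule, P(Peach | the inspection) = (1/2) / (6/7) = 7/12.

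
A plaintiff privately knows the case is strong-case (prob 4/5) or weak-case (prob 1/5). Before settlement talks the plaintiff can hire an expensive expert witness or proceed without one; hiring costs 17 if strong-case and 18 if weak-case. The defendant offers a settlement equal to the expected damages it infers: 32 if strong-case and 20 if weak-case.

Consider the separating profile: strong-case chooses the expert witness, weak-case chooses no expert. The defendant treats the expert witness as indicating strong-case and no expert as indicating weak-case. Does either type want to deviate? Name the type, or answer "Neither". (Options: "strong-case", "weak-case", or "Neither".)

strong-case

The expert witness pays 32; no expert pays 20.
strong-case: assigned the expert witness, nets 32 − 17 = 15; deviating to no expert nets 20.
weak-case: assigned no expert, nets 20; deviating to the expert witness nets 32 − 18 = 14.
The strong-case type gains 5 by deviating.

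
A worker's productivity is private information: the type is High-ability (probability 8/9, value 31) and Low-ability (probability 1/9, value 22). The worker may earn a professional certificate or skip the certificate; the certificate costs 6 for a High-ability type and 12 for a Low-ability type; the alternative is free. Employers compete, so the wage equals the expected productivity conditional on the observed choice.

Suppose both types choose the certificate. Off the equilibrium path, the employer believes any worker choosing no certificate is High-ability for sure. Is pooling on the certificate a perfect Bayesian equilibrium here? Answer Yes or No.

No

On path, the employer holds the prior and pays 8/9·31 + 1/9·22 = 30. Off path (no certificate), believing High-ability, it pays 31.
High-ability: the certificate nets 30 − 6 = 24; no certificate nets 31. High-ability would deviate.
Low-ability: the certificate nets 30 − 12 = 18; no certificate nets 31. Low-ability would deviate.
A type deviates, so pooling fails.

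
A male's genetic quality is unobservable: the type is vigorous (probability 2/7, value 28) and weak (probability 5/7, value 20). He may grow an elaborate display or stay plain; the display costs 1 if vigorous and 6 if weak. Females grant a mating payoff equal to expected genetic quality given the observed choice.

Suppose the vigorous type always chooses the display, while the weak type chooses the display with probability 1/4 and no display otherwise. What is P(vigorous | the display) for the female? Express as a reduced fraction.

8/13

P(the display) = (2/7)·1 + (5/7)·(1/4) = 13/28.
By Bayes' rule, P(vigorous | the display) = (2/7) / (13/28) = 8/13.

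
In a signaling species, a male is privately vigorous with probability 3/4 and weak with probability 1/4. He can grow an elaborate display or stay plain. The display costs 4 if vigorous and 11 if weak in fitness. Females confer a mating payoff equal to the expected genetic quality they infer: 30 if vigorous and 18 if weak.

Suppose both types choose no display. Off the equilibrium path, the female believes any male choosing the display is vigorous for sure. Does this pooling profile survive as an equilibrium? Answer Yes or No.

On path, the female holds the prior and pays 3/4·30 + 1/4·18 = 27. Off path (the display), believing vigorous, it pays 30.
vigorous: no display nets 27; the display nets 30 − 4 = 26. vigorous stays.
weak: no display nets 27; the display nets 30 − 11 = 19. weak stays.
No type deviates, so pooling is sustained.

Yes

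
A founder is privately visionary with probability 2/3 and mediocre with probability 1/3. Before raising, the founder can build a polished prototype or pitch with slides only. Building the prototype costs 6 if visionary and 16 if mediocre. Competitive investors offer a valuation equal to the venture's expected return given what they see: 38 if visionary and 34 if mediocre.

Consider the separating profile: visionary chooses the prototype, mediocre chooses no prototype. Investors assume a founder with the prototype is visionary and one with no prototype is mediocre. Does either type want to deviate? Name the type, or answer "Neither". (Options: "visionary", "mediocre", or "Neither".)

visionary

The prototype pays 38; no prototype pays 34.
visionary: assigned the prototype, nets 38 − 6 = 32; deviating to no prototype nets 34.
mediocre: assigned no prototype, nets 34; deviating to the prototype nets 38 − 16 = 22.
The visionary type gains 2 by deviating.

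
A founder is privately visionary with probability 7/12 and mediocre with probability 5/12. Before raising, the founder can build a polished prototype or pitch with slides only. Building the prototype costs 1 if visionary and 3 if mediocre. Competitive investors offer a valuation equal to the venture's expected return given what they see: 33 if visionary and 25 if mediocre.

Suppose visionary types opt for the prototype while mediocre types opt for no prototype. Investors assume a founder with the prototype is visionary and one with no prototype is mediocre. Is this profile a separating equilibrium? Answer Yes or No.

Under these beliefs, the prototype earns valuation 33 and no prototype earns valuation 25.
visionary: the prototype nets 33 − 1 = 32; no prototype nets 25. visionary prefers the prototype.
mediocre: the prototype nets 33 − 3 = 30; no prototype nets 25. mediocre would deviate to the prototype.
mediocre has a profitable deviation, so the profile is not an equilibrium.

No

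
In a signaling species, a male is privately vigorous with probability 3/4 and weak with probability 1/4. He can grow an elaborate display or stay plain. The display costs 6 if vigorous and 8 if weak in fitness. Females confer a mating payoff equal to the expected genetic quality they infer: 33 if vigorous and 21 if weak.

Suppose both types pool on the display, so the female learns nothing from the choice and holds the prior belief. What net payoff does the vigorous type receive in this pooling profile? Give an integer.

24

Pooled mating payoff = 3/4·33 + 1/4·21 = 30.
vigorous pays cost 6 for the display, so net payoff = 30 − 6 = 24.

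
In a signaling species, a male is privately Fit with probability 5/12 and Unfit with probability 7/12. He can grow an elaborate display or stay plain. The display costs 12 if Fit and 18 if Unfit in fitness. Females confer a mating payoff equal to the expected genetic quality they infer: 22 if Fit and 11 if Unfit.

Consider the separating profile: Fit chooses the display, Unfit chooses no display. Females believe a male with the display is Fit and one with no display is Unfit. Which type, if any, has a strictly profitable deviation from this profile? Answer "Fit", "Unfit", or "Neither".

The display pays 22; no display pays 11.
Fit: assigned the display, nets 22 − 12 = 10; deviating to no display nets 11.
Unfit: assigned no display, nets 11; deviating to the display nets 22 − 18 = 4.
The Fit type gains 1 by deviating.

Fit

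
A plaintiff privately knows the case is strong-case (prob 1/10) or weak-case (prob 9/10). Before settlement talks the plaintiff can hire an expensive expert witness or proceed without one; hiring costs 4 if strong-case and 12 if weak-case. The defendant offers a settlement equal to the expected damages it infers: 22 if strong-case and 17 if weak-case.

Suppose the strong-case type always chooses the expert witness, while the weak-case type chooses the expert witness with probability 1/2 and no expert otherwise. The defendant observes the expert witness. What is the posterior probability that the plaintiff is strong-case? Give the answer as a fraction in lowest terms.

2/11

P(the expert witness) = (1/10)·1 + (9/10)·(1/2) = 11/20.
By Bayes' rule, P(strong-case | the expert witness) = (1/10) / (11/20) = 2/11.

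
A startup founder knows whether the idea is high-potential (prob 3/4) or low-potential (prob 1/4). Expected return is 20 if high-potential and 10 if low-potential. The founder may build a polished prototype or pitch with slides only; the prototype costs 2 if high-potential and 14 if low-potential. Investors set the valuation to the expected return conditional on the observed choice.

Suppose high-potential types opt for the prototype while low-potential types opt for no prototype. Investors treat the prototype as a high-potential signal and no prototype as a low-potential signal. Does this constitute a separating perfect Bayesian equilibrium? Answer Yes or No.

Yes

Under these beliefs, the prototype earns valuation 20 and no prototype earns valuation 10.
high-potential: the prototype nets 20 − 2 = 18; no prototype nets 10. high-potential prefers the prototype.
low-potential: the prototype nets 20 − 14 = 6; no prototype nets 10. low-potential prefers no prototype.
Neither type deviates, so the separating profile is an equilibrium.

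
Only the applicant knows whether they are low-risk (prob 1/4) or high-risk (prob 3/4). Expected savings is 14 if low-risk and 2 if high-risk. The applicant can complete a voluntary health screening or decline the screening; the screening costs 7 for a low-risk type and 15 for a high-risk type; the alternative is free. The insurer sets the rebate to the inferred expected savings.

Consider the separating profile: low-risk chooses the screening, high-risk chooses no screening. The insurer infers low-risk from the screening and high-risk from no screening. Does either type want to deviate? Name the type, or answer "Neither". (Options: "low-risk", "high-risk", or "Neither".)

The screening pays 14; no screening pays 2.
low-risk: assigned the screening, nets 14 − 7 = 7; deviating to no screening nets 2.
high-risk: assigned no screening, nets 2; deviating to the screening nets 14 − 15 = -1.
Both types strictly prefer their assigned action; no profitable deviation.

Neither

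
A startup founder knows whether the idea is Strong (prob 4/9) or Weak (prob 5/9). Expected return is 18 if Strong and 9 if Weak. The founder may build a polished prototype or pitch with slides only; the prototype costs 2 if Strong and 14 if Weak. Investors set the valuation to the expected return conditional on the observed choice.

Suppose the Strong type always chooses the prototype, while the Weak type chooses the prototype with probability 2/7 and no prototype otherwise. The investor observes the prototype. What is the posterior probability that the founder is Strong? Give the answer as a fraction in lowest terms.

P(the prototype) = (4/9)·1 + (5/9)·(2/7) = 38/63.
By Bayes' rule, P(Strong | the prototype) = (4/9) / (38/63) = 14/19.

14/19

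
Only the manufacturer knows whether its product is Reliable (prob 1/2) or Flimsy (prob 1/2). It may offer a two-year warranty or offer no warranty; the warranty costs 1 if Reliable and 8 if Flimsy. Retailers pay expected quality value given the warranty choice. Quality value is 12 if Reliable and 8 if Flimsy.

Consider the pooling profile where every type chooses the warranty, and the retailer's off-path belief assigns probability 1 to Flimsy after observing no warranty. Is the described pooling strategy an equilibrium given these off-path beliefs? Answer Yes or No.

On path, the retailer holds the prior and pays 1/2·12 + 1/2·8 = 10. Off path (no warranty), believing Flimsy, it pays 8.
Reliable: the warranty nets 10 − 1 = 9; no warranty nets 8. Reliable stays.
Flimsy: the warranty nets 10 − 8 = 2; no warranty nets 8. Flimsy would deviate.
A type deviates, so pooling fails.

No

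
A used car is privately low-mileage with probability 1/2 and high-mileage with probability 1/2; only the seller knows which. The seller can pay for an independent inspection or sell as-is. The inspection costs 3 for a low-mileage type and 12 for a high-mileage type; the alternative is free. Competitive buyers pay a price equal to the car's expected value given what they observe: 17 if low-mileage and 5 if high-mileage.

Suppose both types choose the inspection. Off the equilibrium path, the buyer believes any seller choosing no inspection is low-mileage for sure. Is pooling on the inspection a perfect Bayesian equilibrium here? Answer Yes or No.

On path, the buyer holds the prior and pays 1/2·17 + 1/2·5 = 11. Off path (no inspection), believing low-mileage, it pays 17.
low-mileage: the inspection nets 11 − 3 = 8; no inspection nets 17. low-mileage would deviate.
high-mileage: the inspection nets 11 − 12 = -1; no inspection nets 17. high-mileage would deviate.
A type deviates, so pooling fails.

No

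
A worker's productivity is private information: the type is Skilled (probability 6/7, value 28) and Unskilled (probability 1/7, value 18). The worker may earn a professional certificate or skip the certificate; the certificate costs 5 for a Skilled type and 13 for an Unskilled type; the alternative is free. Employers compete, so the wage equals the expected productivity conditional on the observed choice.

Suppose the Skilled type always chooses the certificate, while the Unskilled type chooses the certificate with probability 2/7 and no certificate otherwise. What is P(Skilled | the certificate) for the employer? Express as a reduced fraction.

21/22

P(the certificate) = (6/7)·1 + (1/7)·(2/7) = 44/49.
By Bayes' rule, P(Skilled | the certificate) = (6/7) / (44/49) = 21/22.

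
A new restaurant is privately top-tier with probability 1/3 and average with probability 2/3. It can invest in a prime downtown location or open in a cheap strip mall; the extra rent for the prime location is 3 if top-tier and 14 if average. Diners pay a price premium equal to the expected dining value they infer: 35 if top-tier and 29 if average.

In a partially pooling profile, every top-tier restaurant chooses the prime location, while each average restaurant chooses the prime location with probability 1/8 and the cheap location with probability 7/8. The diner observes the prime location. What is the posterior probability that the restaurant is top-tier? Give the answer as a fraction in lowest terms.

P(the prime location) = (1/3)·1 + (2/3)·(1/8) = 5/12.
By Bayes' rule, P(top-tier | the prime location) = (1/3) / (5/12) = 4/5.

4/5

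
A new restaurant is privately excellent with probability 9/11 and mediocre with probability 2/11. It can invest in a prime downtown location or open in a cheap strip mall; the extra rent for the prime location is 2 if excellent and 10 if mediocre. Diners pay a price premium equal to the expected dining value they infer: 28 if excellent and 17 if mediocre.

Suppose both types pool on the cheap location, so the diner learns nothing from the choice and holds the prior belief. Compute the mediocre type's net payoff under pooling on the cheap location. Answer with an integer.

26

Pooled price premium = 9/11·28 + 2/11·17 = 26.
mediocre pays no cost for the cheap location, so net payoff = 26.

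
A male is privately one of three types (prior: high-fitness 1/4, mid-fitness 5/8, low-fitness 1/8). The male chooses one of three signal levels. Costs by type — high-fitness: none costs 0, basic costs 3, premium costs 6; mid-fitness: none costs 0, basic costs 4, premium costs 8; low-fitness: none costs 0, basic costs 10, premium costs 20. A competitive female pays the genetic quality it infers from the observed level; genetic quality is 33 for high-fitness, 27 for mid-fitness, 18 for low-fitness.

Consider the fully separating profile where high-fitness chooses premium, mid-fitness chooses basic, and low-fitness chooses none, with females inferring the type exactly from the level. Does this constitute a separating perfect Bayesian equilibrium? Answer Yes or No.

Separating mating payoffs: premium → 33, basic → 27, none → 18.
high-fitness (assigned premium): none: 18 − 0 = 18; basic: 27 − 3 = 24; premium: 33 − 6 = 27. high-fitness stays.
mid-fitness (assigned basic): none: 18 − 0 = 18; basic: 27 − 4 = 23; premium: 33 − 8 = 25. mid-fitness prefers premium.
low-fitness (assigned none): none: 18 − 0 = 18; basic: 27 − 10 = 17; premium: 33 − 20 = 13. low-fitness stays.
At least one type deviates; the separating profile fails.

No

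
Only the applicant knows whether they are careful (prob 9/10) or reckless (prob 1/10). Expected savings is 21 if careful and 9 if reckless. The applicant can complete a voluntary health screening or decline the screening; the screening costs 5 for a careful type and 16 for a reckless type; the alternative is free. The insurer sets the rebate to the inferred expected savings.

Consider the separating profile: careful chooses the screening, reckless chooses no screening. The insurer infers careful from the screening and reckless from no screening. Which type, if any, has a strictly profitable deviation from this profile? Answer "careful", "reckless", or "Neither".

The screening pays 21; no screening pays 9.
careful: assigned the screening, nets 21 − 5 = 16; deviating to no screening nets 9.
reckless: assigned no screening, nets 9; deviating to the screening nets 21 − 16 = 5.
Both types strictly prefer their assigned action; no profitable deviation.

Neither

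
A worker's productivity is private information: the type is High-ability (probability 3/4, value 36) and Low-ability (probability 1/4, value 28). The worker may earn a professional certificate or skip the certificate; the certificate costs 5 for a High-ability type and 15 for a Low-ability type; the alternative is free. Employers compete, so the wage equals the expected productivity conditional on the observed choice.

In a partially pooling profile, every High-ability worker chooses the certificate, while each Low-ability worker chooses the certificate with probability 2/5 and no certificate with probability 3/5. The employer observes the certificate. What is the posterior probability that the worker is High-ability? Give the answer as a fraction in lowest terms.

15/17

P(the certificate) = (3/4)·1 + (1/4)·(2/5) = 17/20.
By Bayes' rule, P(High-ability | the certificate) = (3/4) / (17/20) = 15/17.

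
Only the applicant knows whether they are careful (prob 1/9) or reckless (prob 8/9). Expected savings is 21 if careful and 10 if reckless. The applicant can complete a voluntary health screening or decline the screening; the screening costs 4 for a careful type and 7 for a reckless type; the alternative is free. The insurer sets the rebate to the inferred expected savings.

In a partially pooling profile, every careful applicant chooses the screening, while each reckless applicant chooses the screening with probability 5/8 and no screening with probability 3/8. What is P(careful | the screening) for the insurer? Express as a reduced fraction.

1/6

P(the screening) = (1/9)·1 + (8/9)·(5/8) = 2/3.
By Bayes' rule, P(careful | the screening) = (1/9) / (2/3) = 1/6.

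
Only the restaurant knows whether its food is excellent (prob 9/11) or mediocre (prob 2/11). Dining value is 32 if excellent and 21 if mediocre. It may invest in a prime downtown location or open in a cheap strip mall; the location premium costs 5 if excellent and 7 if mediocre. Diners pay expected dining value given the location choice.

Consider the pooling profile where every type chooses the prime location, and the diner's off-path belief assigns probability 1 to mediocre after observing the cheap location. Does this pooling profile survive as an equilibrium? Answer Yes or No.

Yes

On path, the diner holds the prior and pays 9/11·32 + 2/11·21 = 30. Off path (the cheap location), believing mediocre, it pays 21.
excellent: the prime location nets 30 − 5 = 25; the cheap location nets 21. excellent stays.
mediocre: the prime location nets 30 − 7 = 23; the cheap location nets 21. mediocre stays.
No type deviates, so pooling is sustained.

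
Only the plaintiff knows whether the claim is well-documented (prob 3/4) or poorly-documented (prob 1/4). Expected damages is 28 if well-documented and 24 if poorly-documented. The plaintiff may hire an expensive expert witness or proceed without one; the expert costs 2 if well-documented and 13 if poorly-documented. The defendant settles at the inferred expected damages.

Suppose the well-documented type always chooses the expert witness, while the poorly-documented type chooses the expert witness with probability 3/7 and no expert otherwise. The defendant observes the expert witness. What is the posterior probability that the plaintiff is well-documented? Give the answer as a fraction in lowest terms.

7/8

P(the expert witness) = (3/4)·1 + (1/4)·(3/7) = 6/7.
By Bayes' rule, P(well-documented | the expert witness) = (3/4) / (6/7) = 7/8.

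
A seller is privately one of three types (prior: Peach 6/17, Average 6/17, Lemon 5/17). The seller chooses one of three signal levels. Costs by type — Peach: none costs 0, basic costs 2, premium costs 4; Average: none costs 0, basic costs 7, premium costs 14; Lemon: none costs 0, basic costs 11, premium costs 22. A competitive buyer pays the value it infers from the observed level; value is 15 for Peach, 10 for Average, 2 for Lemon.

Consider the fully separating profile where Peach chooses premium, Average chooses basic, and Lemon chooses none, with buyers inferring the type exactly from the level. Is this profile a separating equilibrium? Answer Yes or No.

Yes

Separating prices: premium → 15, basic → 10, none → 2.
Peach (assigned premium): none: 2 − 0 = 2; basic: 10 − 2 = 8; premium: 15 − 4 = 11. Peach stays.
Average (assigned basic): none: 2 − 0 = 2; basic: 10 − 7 = 3; premium: 15 − 14 = 1. Average stays.
Lemon (assigned none): none: 2 − 0 = 2; basic: 10 − 11 = -1; premium: 15 − 22 = -7. Lemon stays.
Every type prefers its assigned level; separation holds.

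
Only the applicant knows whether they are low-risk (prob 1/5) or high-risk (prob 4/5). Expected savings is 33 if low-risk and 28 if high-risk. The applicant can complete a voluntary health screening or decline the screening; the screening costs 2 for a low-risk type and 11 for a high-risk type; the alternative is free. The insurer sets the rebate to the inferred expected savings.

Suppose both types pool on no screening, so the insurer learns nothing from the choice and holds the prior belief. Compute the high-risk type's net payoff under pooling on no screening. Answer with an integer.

Pooled rebate = 1/5·33 + 4/5·28 = 29.
high-risk pays no cost for no screening, so net payoff = 29.

29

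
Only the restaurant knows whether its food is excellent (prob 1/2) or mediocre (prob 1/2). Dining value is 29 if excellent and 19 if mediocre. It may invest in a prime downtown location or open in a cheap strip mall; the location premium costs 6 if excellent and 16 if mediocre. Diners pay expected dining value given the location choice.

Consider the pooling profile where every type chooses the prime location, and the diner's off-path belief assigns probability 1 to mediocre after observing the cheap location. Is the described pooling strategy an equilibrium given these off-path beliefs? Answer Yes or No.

No

On path, the diner holds the prior and pays 1/2·29 + 1/2·19 = 24. Off path (the cheap location), believing mediocre, it pays 19.
excellent: the prime location nets 24 − 6 = 18; the cheap location nets 19. excellent would deviate.
mediocre: the prime location nets 24 − 16 = 8; the cheap location nets 19. mediocre would deviate.
A type deviates, so pooling fails.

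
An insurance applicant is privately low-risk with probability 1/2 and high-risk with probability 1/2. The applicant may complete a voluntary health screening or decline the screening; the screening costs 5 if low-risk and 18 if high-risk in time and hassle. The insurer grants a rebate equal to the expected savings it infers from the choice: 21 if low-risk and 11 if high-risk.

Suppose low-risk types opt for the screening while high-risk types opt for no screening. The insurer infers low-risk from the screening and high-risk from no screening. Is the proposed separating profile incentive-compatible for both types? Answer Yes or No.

Yes

Under these beliefs, the screening earns rebate 21 and no screening earns rebate 11.
low-risk: the screening nets 21 − 5 = 16; no screening nets 11. low-risk prefers the screening.
high-risk: the screening nets 21 − 18 = 3; no screening nets 11. high-risk prefers no screening.
Neither type deviates, so the separating profile is an equilibrium.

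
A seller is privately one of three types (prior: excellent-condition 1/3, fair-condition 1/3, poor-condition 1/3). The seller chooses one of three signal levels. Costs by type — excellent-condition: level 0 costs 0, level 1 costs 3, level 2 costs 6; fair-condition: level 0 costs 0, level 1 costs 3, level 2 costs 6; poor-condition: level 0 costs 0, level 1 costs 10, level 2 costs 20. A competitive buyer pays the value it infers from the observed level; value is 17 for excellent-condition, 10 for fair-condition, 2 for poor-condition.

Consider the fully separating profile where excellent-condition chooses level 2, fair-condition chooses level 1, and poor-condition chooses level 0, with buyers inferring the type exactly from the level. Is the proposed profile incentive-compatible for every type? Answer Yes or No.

No

Separating prices: level 2 → 17, level 1 → 10, level 0 → 2.
excellent-condition (assigned level 2): level 0: 2 − 0 = 2; level 1: 10 − 3 = 7; level 2: 17 − 6 = 11. excellent-condition stays.
fair-condition (assigned level 1): level 0: 2 − 0 = 2; level 1: 10 − 3 = 7; level 2: 17 − 6 = 11. fair-condition prefers level 2.
poor-condition (assigned level 0): level 0: 2 − 0 = 2; level 1: 10 − 10 = 0; level 2: 17 − 20 = -3. poor-condition stays.
At least one type deviates; the separating profile fails.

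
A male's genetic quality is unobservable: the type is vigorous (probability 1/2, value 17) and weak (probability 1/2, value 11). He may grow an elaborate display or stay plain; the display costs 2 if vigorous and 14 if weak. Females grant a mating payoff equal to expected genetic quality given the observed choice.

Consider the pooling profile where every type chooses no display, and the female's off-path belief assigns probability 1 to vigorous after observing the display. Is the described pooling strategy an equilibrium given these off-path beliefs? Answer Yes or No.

On path, the female holds the prior and pays 1/2·17 + 1/2·11 = 14. Off path (the display), believing vigorous, it pays 17.
vigorous: no display nets 14; the display nets 17 − 2 = 15. vigorous would deviate.
weak: no display nets 14; the display nets 17 − 14 = 3. weak stays.
A type deviates, so pooling fails.

No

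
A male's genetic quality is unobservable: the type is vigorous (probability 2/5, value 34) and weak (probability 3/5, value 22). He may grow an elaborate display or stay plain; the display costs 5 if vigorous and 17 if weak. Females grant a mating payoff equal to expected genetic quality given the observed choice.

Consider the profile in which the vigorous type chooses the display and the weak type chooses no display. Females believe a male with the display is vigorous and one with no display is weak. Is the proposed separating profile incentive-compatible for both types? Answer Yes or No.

Under these beliefs, the display earns mating payoff 34 and no display earns mating payoff 22.
vigorous: the display nets 34 − 5 = 29; no display nets 22. vigorous prefers the display.
weak: the display nets 34 − 17 = 17; no display nets 22. weak prefers no display.
Neither type deviates, so the separating profile is an equilibrium.

Yes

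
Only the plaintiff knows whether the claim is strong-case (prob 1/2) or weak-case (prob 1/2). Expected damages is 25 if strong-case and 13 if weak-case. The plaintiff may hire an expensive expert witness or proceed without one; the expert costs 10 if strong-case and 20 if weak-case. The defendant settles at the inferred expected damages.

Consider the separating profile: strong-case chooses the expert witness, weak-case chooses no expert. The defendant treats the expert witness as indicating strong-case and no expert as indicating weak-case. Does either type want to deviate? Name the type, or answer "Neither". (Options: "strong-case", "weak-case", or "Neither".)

Neither

The expert witness pays 25; no expert pays 13.
strong-case: assigned the expert witness, nets 25 − 10 = 15; deviating to no expert nets 13.
weak-case: assigned no expert, nets 13; deviating to the expert witness nets 25 − 20 = 5.
Both types strictly prefer their assigned action; no profitable deviation.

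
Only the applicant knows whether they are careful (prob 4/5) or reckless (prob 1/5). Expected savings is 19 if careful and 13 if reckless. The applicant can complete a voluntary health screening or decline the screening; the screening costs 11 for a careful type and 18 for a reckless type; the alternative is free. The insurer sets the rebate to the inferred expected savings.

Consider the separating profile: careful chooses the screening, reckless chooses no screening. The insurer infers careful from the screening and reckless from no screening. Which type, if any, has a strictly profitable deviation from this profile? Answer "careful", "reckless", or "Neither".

careful

The screening pays 19; no screening pays 13.
careful: assigned the screening, nets 19 − 11 = 8; deviating to no screening nets 13.
reckless: assigned no screening, nets 13; deviating to the screening nets 19 − 18 = 1.
The careful type gains 5 by deviating.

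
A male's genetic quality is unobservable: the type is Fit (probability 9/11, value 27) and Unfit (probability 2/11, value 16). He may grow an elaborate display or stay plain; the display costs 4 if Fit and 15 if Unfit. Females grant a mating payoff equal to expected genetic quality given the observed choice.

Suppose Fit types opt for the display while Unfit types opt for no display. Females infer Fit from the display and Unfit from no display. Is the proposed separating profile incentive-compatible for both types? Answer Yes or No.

Yes

Under these beliefs, the display earns mating payoff 27 and no display earns mating payoff 16.
Fit: the display nets 27 − 4 = 23; no display nets 16. Fit prefers the display.
Unfit: the display nets 27 − 15 = 12; no display nets 16. Unfit prefers no display.
Neither type deviates, so the separating profile is an equilibrium.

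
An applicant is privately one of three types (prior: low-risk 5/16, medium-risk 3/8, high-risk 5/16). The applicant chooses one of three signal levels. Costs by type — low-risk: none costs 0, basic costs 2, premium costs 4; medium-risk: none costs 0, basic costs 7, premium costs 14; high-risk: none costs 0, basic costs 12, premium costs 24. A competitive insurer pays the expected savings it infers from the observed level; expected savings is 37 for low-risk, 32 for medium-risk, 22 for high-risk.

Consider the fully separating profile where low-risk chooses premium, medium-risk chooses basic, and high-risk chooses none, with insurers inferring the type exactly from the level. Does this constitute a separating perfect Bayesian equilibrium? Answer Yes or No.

Yes

Separating rebates: premium → 37, basic → 32, none → 22.
low-risk (assigned premium): none: 22 − 0 = 22; basic: 32 − 2 = 30; premium: 37 − 4 = 33. low-risk stays.
medium-risk (assigned basic): none: 22 − 0 = 22; basic: 32 − 7 = 25; premium: 37 − 14 = 23. medium-risk stays.
high-risk (assigned none): none: 22 − 0 = 22; basic: 32 − 12 = 20; premium: 37 − 24 = 13. high-risk stays.
Every type prefers its assigned level; separation holds.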